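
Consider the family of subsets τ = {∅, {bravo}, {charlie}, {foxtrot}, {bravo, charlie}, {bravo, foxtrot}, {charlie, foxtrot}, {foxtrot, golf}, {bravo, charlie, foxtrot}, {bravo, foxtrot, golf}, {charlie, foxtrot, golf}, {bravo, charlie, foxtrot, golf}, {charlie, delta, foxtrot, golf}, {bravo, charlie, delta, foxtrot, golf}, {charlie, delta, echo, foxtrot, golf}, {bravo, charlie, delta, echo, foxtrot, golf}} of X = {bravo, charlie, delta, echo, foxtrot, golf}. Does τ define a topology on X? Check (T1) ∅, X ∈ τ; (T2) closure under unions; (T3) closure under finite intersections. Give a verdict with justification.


τ IS a topology on X.

Axiom (T1): ∅ ∈ τ? Yes; X ∈ τ? Yes.
Axiom (T2/T3): check pairwise unions and intersections of members of τ.
All pairwise intersections and unions checked — each lies in τ. Therefore τ satisfies (T1), (T2), (T3): it IS a topology on X.


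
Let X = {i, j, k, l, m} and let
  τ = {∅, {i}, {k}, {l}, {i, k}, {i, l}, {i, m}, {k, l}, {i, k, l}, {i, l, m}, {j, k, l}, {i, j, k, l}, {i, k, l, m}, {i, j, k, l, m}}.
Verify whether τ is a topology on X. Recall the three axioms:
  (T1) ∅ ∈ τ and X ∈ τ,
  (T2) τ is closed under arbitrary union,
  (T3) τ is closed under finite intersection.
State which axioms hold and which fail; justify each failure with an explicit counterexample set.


τ is NOT a topology on X.

Axiom (T1): ∅ ∈ τ? Yes; X ∈ τ? Yes.
Axiom (T2/T3): check pairwise unions and intersections of members of τ.
Counterexample for (T2): {k} ∪ {i, m} = {i, k, m} ∉ τ. Therefore τ is NOT a topology.


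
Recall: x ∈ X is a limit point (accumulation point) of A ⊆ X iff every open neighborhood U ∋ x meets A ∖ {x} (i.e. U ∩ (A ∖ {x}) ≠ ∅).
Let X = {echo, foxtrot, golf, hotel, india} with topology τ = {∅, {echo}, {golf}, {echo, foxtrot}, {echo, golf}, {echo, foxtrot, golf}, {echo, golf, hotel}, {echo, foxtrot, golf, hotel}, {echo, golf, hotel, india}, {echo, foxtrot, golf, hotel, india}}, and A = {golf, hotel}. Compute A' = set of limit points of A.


A' = {hotel, india}

For each x ∈ X, list the open sets U ∈ τ with x ∈ U, then check whether U ∩ (A ∖ {x}) ≠ ∅ for every such U.
  x = echo: open {echo} ∋ x has {echo} ∩ (A ∖ {echo}) = ∅, so x is NOT a limit point.
  x = foxtrot: open {echo, foxtrot} ∋ x has {echo, foxtrot} ∩ (A ∖ {foxtrot}) = ∅, so x is NOT a limit point.
  x = golf: open {golf} ∋ x has {golf} ∩ (A ∖ {golf}) = ∅, so x is NOT a limit point.
  x = hotel: opens ∋ x are {echo, golf, hotel}, {echo, foxtrot, golf, hotel}, {echo, golf, hotel, india}, {echo, foxtrot, golf, hotel, india}; each meets A ∖ {hotel}, so x IS a limit point.
  x = india: opens ∋ x are {echo, golf, hotel, india}, {echo, foxtrot, golf, hotel, india}; each meets A ∖ {india}, so x IS a limit point.
Collecting: A' = {hotel, india}.


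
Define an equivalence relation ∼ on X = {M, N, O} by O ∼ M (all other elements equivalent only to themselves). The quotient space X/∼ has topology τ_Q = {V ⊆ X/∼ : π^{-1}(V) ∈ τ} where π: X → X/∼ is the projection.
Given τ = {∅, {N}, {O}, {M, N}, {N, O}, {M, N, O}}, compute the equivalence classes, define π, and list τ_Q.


X/∼ = {[M=O], [N]}; |τ_Q| = 3.

Equivalence classes: [M=O], [N].
Quotient map π: X → X/∼ sends M ↦ [M=O], N ↦ [N], O ↦ [M=O].
For each subset V ⊆ X/∼, compute π^{-1}(V) ⊆ X and check whether π^{-1}(V) ∈ τ. V is open in τ_Q iff π^{-1}(V) ∈ τ.
  V = {}: π^{-1}(V) = ∅ ∈ τ ✓.
  V = {[M=O]}: π^{-1}(V) = {M, O} ∉ τ ✗.
  V = {[N]}: π^{-1}(V) = {N} ∈ τ ✓.
  V = {[M=O], [N]}: π^{-1}(V) = {M, N, O} ∈ τ ✓.
Open sets in the quotient: τ_Q = {{}, {[N]}, {[M=O], [N]}} (3 elements).


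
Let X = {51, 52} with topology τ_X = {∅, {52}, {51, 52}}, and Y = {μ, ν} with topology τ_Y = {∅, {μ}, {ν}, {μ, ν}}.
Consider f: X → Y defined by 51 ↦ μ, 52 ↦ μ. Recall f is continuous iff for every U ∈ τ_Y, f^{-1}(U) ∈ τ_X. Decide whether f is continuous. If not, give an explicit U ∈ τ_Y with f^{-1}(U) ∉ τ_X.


f IS continuous.

Compute f^{-1}(U) for each U ∈ τ_Y:
  U = ∅: f^{-1}(U) = ∅ ∈ τ_X ✓.
  U = {μ}: f^{-1}(U) = {51, 52} ∈ τ_X ✓.
  U = {ν}: f^{-1}(U) = ∅ ∈ τ_X ✓.
  U = {μ, ν}: f^{-1}(U) = {51, 52} ∈ τ_X ✓.
Every preimage lies in τ_X, so f IS continuous.


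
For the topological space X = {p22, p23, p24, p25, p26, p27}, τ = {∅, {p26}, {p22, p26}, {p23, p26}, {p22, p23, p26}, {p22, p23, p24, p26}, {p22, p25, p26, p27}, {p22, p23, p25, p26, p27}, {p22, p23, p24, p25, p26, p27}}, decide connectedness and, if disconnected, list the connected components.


(X, τ) is connected.

Find clopen sets (U ∈ τ with X ∖ U ∈ τ):
  U = ∅, X ∖ U = {p22, p23, p24, p25, p26, p27} — both open, so U is clopen.
  U = {p22, p23, p24, p25, p26, p27}, X ∖ U = ∅ — both open, so U is clopen.
Only trivial clopens (∅ and X) exist, so (X, τ) is connected.
Compute connected components by grouping points that agree on all clopens:
  component: {p22, p23, p24, p25, p26, p27}


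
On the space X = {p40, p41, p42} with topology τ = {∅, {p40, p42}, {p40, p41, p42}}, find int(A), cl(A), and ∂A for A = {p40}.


int(A) = ∅, cl(A) = {p40, p41, p42}, ∂A = {p40, p41, p42}.

Closed sets in (X, τ) are complements of opens:
  closed(X, τ) = {∅, {p41}, {p40, p41, p42}}.
int(A) = ⋃ {U ∈ τ : U ⊆ A}. Opens contained in A: ∅.
Taking the union of these: int(A) = ∅.
cl(A) = ⋂ {C closed : A ⊆ C}. Closed sets containing A: {p40, p41, p42}.
Intersecting these: cl(A) = {p40, p41, p42}.
∂A = cl(A) ∖ int(A) = {p40, p41, p42} ∖ ∅ = {p40, p41, p42}.


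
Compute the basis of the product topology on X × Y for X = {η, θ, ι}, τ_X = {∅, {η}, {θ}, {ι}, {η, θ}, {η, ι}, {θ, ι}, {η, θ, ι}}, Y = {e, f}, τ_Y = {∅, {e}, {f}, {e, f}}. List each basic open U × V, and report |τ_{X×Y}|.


Basis B = {∅ × ∅, {η} × {e}, {η} × {f}, {θ} × {e}, {θ} × {f}, {ι} × {e}, {ι} × {f}, {η} × {e, f}, {η, θ} × {e}, {η, ι} × {e}, {η, θ} × {f}, {η, ι} × {f}, {θ} × {e, f}, {θ, ι} × {e}, {θ, ι} × {f}, {ι} × {e, f}, {η, θ, ι} × {e}, {η, θ, ι} × {f}, {η, θ} × {e, f}, {η, ι} × {e, f}, {θ, ι} × {e, f}, {η, θ, ι} × {e, f}}; |τ_{X×Y}| = 64.

Enumerate products U × V with U ∈ τ_X, V ∈ τ_Y (deduplicated):
  ∅ × ∅ = {} (∅)
  {η} × {e} = {(η,e)}
  {η} × {f} = {(η,f)}
  {θ} × {e} = {(θ,e)}
  {θ} × {f} = {(θ,f)}
  {ι} × {e} = {(ι,e)}
  {ι} × {f} = {(ι,f)}
  {η} × {e, f} = {(η,e), (η,f)}
  {η, θ} × {e} = {(η,e), (θ,e)}
  {η, ι} × {e} = {(η,e), (ι,e)}
  {η, θ} × {f} = {(η,f), (θ,f)}
  {η, ι} × {f} = {(η,f), (ι,f)}
  {θ} × {e, f} = {(θ,e), (θ,f)}
  {θ, ι} × {e} = {(θ,e), (ι,e)}
  {θ, ι} × {f} = {(θ,f), (ι,f)}
  {ι} × {e, f} = {(ι,e), (ι,f)}
  {η, θ, ι} × {e} = {(η,e), (θ,e), (ι,e)}
  {η, θ, ι} × {f} = {(η,f), (θ,f), (ι,f)}
  {η, θ} × {e, f} = {(η,e), (η,f), (θ,e), (θ,f)}
  {η, ι} × {e, f} = {(η,e), (η,f), (ι,e), (ι,f)}
  {θ, ι} × {e, f} = {(θ,e), (θ,f), (ι,e), (ι,f)}
  {η, θ, ι} × {e, f} = {(η,e), (η,f), (θ,e), (θ,f), (ι,e), (ι,f)}
These 22 distinct sets form the basis B.
Close under arbitrary unions to get τ_{X×Y}; counting gives |τ_{X×Y}| = 64.


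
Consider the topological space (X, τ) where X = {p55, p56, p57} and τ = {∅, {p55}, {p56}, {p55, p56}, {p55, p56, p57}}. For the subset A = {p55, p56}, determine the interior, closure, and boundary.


int(A) = {p55, p56}, cl(A) = {p55, p56, p57}, ∂A = {p57}.

Closed sets in (X, τ) are complements of opens:
  closed(X, τ) = {∅, {p57}, {p55, p57}, {p56, p57}, {p55, p56, p57}}.
int(A) = ⋃ {U ∈ τ : U ⊆ A}. Opens contained in A: ∅, {p55}, {p56}, {p55, p56}.
Taking the union of these: int(A) = {p55, p56}.
cl(A) = ⋂ {C closed : A ⊆ C}. Closed sets containing A: {p55, p56, p57}.
Intersecting these: cl(A) = {p55, p56, p57}.
∂A = cl(A) ∖ int(A) = {p55, p56, p57} ∖ {p55, p56} = {p57}.


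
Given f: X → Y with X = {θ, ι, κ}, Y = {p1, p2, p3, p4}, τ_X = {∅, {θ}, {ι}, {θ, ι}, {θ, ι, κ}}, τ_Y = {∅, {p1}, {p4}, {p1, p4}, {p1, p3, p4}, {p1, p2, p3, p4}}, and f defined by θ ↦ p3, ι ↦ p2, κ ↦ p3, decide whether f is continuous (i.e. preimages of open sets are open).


f is NOT continuous.

Compute f^{-1}(U) for each U ∈ τ_Y:
  U = ∅: f^{-1}(U) = ∅ ∈ τ_X ✓.
  U = {p1}: f^{-1}(U) = ∅ ∈ τ_X ✓.
  U = {p4}: f^{-1}(U) = ∅ ∈ τ_X ✓.
  U = {p1, p4}: f^{-1}(U) = ∅ ∈ τ_X ✓.
  U = {p1, p3, p4}: f^{-1}(U) = {θ, κ} ∉ τ_X ✗.
  U = {p1, p2, p3, p4}: f^{-1}(U) = {θ, ι, κ} ∈ τ_X ✓.
Found U = {p1, p3, p4} with f^{-1}(U) = {θ, κ} not in τ_X. Therefore f is NOT continuous.


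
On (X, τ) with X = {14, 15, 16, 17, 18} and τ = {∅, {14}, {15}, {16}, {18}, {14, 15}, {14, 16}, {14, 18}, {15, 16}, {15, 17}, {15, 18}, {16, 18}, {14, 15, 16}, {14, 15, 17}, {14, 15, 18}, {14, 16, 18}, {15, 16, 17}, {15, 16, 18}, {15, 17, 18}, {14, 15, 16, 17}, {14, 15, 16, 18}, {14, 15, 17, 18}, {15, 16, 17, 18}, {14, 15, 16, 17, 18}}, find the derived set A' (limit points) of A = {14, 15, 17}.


A' = {17}

For each x ∈ X, list the open sets U ∈ τ with x ∈ U, then check whether U ∩ (A ∖ {x}) ≠ ∅ for every such U.
  x = 14: open {14} ∋ x has {14} ∩ (A ∖ {14}) = ∅, so x is NOT a limit point.
  x = 15: open {15} ∋ x has {15} ∩ (A ∖ {15}) = ∅, so x is NOT a limit point.
  x = 16: open {16} ∋ x has {16} ∩ (A ∖ {16}) = ∅, so x is NOT a limit point.
  x = 17: opens ∋ x are {15, 17}, {14, 15, 17}, {15, 16, 17}, {15, 17, 18}, {14, 15, 16, 17}, {14, 15, 17, 18}, {15, 16, 17, 18}, {14, 15, 16, 17, 18}; each meets A ∖ {17}, so x IS a limit point.
  x = 18: open {18} ∋ x has {18} ∩ (A ∖ {18}) = ∅, so x is NOT a limit point.
Collecting: A' = {17}.


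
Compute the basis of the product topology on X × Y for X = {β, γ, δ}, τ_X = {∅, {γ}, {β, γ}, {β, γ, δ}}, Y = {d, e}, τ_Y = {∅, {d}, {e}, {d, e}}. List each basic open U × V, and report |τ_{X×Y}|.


Basis B = {∅ × ∅, {γ} × {d}, {γ} × {e}, {β, γ} × {d}, {β, γ} × {e}, {γ} × {d, e}, {β, γ, δ} × {d}, {β, γ, δ} × {e}, {β, γ} × {d, e}, {β, γ, δ} × {d, e}}; |τ_{X×Y}| = 16.

Enumerate products U × V with U ∈ τ_X, V ∈ τ_Y (deduplicated):
  ∅ × ∅ = {} (∅)
  {γ} × {d} = {(γ,d)}
  {γ} × {e} = {(γ,e)}
  {β, γ} × {d} = {(β,d), (γ,d)}
  {β, γ} × {e} = {(β,e), (γ,e)}
  {γ} × {d, e} = {(γ,d), (γ,e)}
  {β, γ, δ} × {d} = {(β,d), (γ,d), (δ,d)}
  {β, γ, δ} × {e} = {(β,e), (γ,e), (δ,e)}
  {β, γ} × {d, e} = {(β,d), (β,e), (γ,d), (γ,e)}
  {β, γ, δ} × {d, e} = {(β,d), (β,e), (γ,d), (γ,e), (δ,d), (δ,e)}
These 10 distinct sets form the basis B.
Close under arbitrary unions to get τ_{X×Y}; counting gives |τ_{X×Y}| = 16.


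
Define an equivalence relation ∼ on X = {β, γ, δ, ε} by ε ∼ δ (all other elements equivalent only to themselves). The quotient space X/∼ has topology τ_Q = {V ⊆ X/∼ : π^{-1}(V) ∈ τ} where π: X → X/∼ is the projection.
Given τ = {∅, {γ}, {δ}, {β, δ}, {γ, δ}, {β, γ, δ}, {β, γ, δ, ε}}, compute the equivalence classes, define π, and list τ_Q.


X/∼ = {[β], [γ], [δ=ε]}; |τ_Q| = 3.

Equivalence classes: [β], [γ], [δ=ε].
Quotient map π: X → X/∼ sends β ↦ [β], γ ↦ [γ], δ ↦ [δ=ε], ε ↦ [δ=ε].
For each subset V ⊆ X/∼, compute π^{-1}(V) ⊆ X and check whether π^{-1}(V) ∈ τ. V is open in τ_Q iff π^{-1}(V) ∈ τ.
  V = {}: π^{-1}(V) = ∅ ∈ τ ✓.
  V = {[β]}: π^{-1}(V) = {β} ∉ τ ✗.
  V = {[γ]}: π^{-1}(V) = {γ} ∈ τ ✓.
  V = {[β], [γ]}: π^{-1}(V) = {β, γ} ∉ τ ✗.
  V = {[δ=ε]}: π^{-1}(V) = {δ, ε} ∉ τ ✗.
  V = {[β], [δ=ε]}: π^{-1}(V) = {β, δ, ε} ∉ τ ✗.
  V = {[γ], [δ=ε]}: π^{-1}(V) = {γ, δ, ε} ∉ τ ✗.
  V = {[β], [γ], [δ=ε]}: π^{-1}(V) = {β, γ, δ, ε} ∈ τ ✓.
Open sets in the quotient: τ_Q = {{}, {[γ]}, {[β], [γ], [δ=ε]}} (3 elements).


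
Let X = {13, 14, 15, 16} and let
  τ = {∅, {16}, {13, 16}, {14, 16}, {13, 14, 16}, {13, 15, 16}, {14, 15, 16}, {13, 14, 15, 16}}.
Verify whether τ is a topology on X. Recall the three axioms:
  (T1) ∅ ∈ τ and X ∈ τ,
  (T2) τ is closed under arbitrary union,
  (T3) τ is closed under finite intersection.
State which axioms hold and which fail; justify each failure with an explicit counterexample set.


τ is NOT a topology on X.

Axiom (T1): ∅ ∈ τ? Yes; X ∈ τ? Yes.
Axiom (T2/T3): check pairwise unions and intersections of members of τ.
Counterexample for (T3): {13, 15, 16} ∩ {14, 15, 16} = {15, 16} ∉ τ. Therefore τ is NOT a topology.


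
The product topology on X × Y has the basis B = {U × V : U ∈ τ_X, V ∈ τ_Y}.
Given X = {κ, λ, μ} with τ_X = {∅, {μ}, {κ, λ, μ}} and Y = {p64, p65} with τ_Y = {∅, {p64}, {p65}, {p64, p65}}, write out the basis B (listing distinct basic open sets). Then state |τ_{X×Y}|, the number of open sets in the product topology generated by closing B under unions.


Basis B = {∅ × ∅, {μ} × {p64}, {μ} × {p65}, {μ} × {p64, p65}, {κ, λ, μ} × {p64}, {κ, λ, μ} × {p65}, {κ, λ, μ} × {p64, p65}}; |τ_{X×Y}| = 9.

Enumerate products U × V with U ∈ τ_X, V ∈ τ_Y (deduplicated):
  ∅ × ∅ = {} (∅)
  {μ} × {p64} = {(μ,p64)}
  {μ} × {p65} = {(μ,p65)}
  {μ} × {p64, p65} = {(μ,p64), (μ,p65)}
  {κ, λ, μ} × {p64} = {(κ,p64), (λ,p64), (μ,p64)}
  {κ, λ, μ} × {p65} = {(κ,p65), (λ,p65), (μ,p65)}
  {κ, λ, μ} × {p64, p65} = {(κ,p64), (κ,p65), (λ,p64), (λ,p65), (μ,p64), (μ,p65)}
These 7 distinct sets form the basis B.
Close under arbitrary unions to get τ_{X×Y}; counting gives |τ_{X×Y}| = 9.


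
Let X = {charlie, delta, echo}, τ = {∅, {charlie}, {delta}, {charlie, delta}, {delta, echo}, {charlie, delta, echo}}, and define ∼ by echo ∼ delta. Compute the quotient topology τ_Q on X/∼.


X/∼ = {[charlie], [delta=echo]}; |τ_Q| = 4.

Equivalence classes: [charlie], [delta=echo].
Quotient map π: X → X/∼ sends charlie ↦ [charlie], delta ↦ [delta=echo], echo ↦ [delta=echo].
For each subset V ⊆ X/∼, compute π^{-1}(V) ⊆ X and check whether π^{-1}(V) ∈ τ. V is open in τ_Q iff π^{-1}(V) ∈ τ.
  V = {}: π^{-1}(V) = ∅ ∈ τ ✓.
  V = {[charlie]}: π^{-1}(V) = {charlie} ∈ τ ✓.
  V = {[delta=echo]}: π^{-1}(V) = {delta, echo} ∈ τ ✓.
  V = {[charlie], [delta=echo]}: π^{-1}(V) = {charlie, delta, echo} ∈ τ ✓.
Open sets in the quotient: τ_Q = {{}, {[charlie]}, {[delta=echo]}, {[charlie], [delta=echo]}} (4 elements).


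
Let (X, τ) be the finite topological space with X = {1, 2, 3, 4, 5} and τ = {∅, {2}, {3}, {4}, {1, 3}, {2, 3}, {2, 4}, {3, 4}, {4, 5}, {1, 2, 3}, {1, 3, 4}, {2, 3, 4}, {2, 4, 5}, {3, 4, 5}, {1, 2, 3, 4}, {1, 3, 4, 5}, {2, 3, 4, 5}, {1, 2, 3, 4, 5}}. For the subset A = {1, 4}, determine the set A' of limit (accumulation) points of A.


A' = {5}

For each x ∈ X, list the open sets U ∈ τ with x ∈ U, then check whether U ∩ (A ∖ {x}) ≠ ∅ for every such U.
  x = 1: open {1, 3} ∋ x has {1, 3} ∩ (A ∖ {1}) = ∅, so x is NOT a limit point.
  x = 2: open {2} ∋ x has {2} ∩ (A ∖ {2}) = ∅, so x is NOT a limit point.
  x = 3: open {3} ∋ x has {3} ∩ (A ∖ {3}) = ∅, so x is NOT a limit point.
  x = 4: open {4} ∋ x has {4} ∩ (A ∖ {4}) = ∅, so x is NOT a limit point.
  x = 5: opens ∋ x are {4, 5}, {2, 4, 5}, {3, 4, 5}, {1, 3, 4, 5}, {2, 3, 4, 5}, {1, 2, 3, 4, 5}; each meets A ∖ {5}, so x IS a limit point.
Collecting: A' = {5}.


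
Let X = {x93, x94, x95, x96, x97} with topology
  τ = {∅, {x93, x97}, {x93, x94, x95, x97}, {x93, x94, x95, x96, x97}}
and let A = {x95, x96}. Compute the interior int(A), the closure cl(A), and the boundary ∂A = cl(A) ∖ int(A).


int(A) = ∅, cl(A) = {x94, x95, x96}, ∂A = {x94, x95, x96}.

Closed sets in (X, τ) are complements of opens:
  closed(X, τ) = {∅, {x96}, {x94, x95, x96}, {x93, x94, x95, x96, x97}}.
int(A) = ⋃ {U ∈ τ : U ⊆ A}. Opens contained in A: ∅.
Taking the union of these: int(A) = ∅.
cl(A) = ⋂ {C closed : A ⊆ C}. Closed sets containing A: {x94, x95, x96}, {x93, x94, x95, x96, x97}.
Intersecting these: cl(A) = {x94, x95, x96}.
∂A = cl(A) ∖ int(A) = {x94, x95, x96} ∖ ∅ = {x94, x95, x96}.


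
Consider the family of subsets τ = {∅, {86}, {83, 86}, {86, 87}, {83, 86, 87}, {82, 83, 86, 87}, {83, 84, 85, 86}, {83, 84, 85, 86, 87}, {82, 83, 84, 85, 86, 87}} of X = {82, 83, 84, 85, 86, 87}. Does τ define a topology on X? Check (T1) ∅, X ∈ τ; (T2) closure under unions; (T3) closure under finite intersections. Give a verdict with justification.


τ IS a topology on X.

Axiom (T1): ∅ ∈ τ? Yes; X ∈ τ? Yes.
Axiom (T2/T3): check pairwise unions and intersections of members of τ.
All pairwise intersections and unions checked — each lies in τ. Therefore τ satisfies (T1), (T2), (T3): it IS a topology on X.


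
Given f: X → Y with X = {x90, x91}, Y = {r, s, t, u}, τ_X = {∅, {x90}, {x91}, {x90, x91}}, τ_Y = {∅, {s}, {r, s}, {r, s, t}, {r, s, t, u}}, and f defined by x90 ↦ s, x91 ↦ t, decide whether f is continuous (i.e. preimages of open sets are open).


f IS continuous.

Compute f^{-1}(U) for each U ∈ τ_Y:
  U = ∅: f^{-1}(U) = ∅ ∈ τ_X ✓.
  U = {s}: f^{-1}(U) = {x90} ∈ τ_X ✓.
  U = {r, s}: f^{-1}(U) = {x90} ∈ τ_X ✓.
  U = {r, s, t}: f^{-1}(U) = {x90, x91} ∈ τ_X ✓.
  U = {r, s, t, u}: f^{-1}(U) = {x90, x91} ∈ τ_X ✓.
Every preimage lies in τ_X, so f IS continuous.


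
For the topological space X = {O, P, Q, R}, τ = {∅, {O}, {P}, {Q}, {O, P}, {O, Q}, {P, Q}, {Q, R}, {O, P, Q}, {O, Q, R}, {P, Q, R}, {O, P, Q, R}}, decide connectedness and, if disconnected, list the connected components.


(X, τ) is disconnected; components = [{O}, {P}, {Q, R}].

Find clopen sets (U ∈ τ with X ∖ U ∈ τ):
  U = ∅, X ∖ U = {O, P, Q, R} — both open, so U is clopen.
  U = {O}, X ∖ U = {P, Q, R} — both open, so U is clopen.
  U = {P}, X ∖ U = {O, Q, R} — both open, so U is clopen.
  U = {O, P}, X ∖ U = {Q, R} — both open, so U is clopen.
  U = {Q, R}, X ∖ U = {O, P} — both open, so U is clopen.
  U = {O, Q, R}, X ∖ U = {P} — both open, so U is clopen.
  U = {P, Q, R}, X ∖ U = {O} — both open, so U is clopen.
  U = {O, P, Q, R}, X ∖ U = ∅ — both open, so U is clopen.
Nontrivial clopen(s) exist: e.g. {P, Q, R}. So (X, τ) is disconnected.
Compute connected components by grouping points that agree on all clopens:
  component: {O}
  component: {P}
  component: {Q, R}


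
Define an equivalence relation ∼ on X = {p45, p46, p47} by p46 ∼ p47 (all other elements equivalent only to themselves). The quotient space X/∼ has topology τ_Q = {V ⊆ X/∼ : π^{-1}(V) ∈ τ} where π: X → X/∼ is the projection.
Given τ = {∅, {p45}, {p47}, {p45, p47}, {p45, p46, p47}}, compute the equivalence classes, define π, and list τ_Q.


X/∼ = {[p45], [p46=p47]}; |τ_Q| = 3.

Equivalence classes: [p45], [p46=p47].
Quotient map π: X → X/∼ sends p45 ↦ [p45], p46 ↦ [p46=p47], p47 ↦ [p46=p47].
For each subset V ⊆ X/∼, compute π^{-1}(V) ⊆ X and check whether π^{-1}(V) ∈ τ. V is open in τ_Q iff π^{-1}(V) ∈ τ.
  V = {}: π^{-1}(V) = ∅ ∈ τ ✓.
  V = {[p45]}: π^{-1}(V) = {p45} ∈ τ ✓.
  V = {[p46=p47]}: π^{-1}(V) = {p46, p47} ∉ τ ✗.
  V = {[p45], [p46=p47]}: π^{-1}(V) = {p45, p46, p47} ∈ τ ✓.
Open sets in the quotient: τ_Q = {{}, {[p45]}, {[p45], [p46=p47]}} (3 elements).


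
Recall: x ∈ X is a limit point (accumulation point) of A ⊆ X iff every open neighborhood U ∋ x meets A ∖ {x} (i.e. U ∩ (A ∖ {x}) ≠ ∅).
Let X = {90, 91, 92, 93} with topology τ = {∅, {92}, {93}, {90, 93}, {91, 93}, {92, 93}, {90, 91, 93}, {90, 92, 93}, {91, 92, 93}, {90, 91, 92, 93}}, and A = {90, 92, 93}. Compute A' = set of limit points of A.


A' = {90, 91}

For each x ∈ X, list the open sets U ∈ τ with x ∈ U, then check whether U ∩ (A ∖ {x}) ≠ ∅ for every such U.
  x = 90: opens ∋ x are {90, 93}, {90, 91, 93}, {90, 92, 93}, {90, 91, 92, 93}; each meets A ∖ {90}, so x IS a limit point.
  x = 91: opens ∋ x are {91, 93}, {90, 91, 93}, {91, 92, 93}, {90, 91, 92, 93}; each meets A ∖ {91}, so x IS a limit point.
  x = 92: open {92} ∋ x has {92} ∩ (A ∖ {92}) = ∅, so x is NOT a limit point.
  x = 93: open {93} ∋ x has {93} ∩ (A ∖ {93}) = ∅, so x is NOT a limit point.
Collecting: A' = {90, 91}.


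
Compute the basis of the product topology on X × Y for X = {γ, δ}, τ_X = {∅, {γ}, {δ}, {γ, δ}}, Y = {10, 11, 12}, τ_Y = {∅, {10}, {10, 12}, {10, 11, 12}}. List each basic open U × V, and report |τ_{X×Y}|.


Basis B = {∅ × ∅, {γ} × {10}, {δ} × {10}, {γ} × {10, 12}, {γ, δ} × {10}, {δ} × {10, 12}, {γ} × {10, 11, 12}, {δ} × {10, 11, 12}, {γ, δ} × {10, 12}, {γ, δ} × {10, 11, 12}}; |τ_{X×Y}| = 16.

Enumerate products U × V with U ∈ τ_X, V ∈ τ_Y (deduplicated):
  ∅ × ∅ = {} (∅)
  {γ} × {10} = {(γ,10)}
  {δ} × {10} = {(δ,10)}
  {γ} × {10, 12} = {(γ,10), (γ,12)}
  {γ, δ} × {10} = {(γ,10), (δ,10)}
  {δ} × {10, 12} = {(δ,10), (δ,12)}
  {γ} × {10, 11, 12} = {(γ,10), (γ,11), (γ,12)}
  {δ} × {10, 11, 12} = {(δ,10), (δ,11), (δ,12)}
  {γ, δ} × {10, 12} = {(γ,10), (γ,12), (δ,10), (δ,12)}
  {γ, δ} × {10, 11, 12} = {(γ,10), (γ,11), (γ,12), (δ,10), (δ,11), (δ,12)}
These 10 distinct sets form the basis B.
Close under arbitrary unions to get τ_{X×Y}; counting gives |τ_{X×Y}| = 16.


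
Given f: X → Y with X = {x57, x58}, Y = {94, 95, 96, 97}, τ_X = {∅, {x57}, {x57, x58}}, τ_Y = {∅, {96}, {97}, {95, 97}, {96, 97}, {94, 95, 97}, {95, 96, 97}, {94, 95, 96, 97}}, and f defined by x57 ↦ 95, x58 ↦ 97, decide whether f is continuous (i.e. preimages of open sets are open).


f is NOT continuous.

Compute f^{-1}(U) for each U ∈ τ_Y:
  U = ∅: f^{-1}(U) = ∅ ∈ τ_X ✓.
  U = {96}: f^{-1}(U) = ∅ ∈ τ_X ✓.
  U = {97}: f^{-1}(U) = {x58} ∉ τ_X ✗.
  U = {95, 97}: f^{-1}(U) = {x57, x58} ∈ τ_X ✓.
  U = {96, 97}: f^{-1}(U) = {x58} ∉ τ_X ✗.
  U = {94, 95, 97}: f^{-1}(U) = {x57, x58} ∈ τ_X ✓.
  U = {95, 96, 97}: f^{-1}(U) = {x57, x58} ∈ τ_X ✓.
  U = {94, 95, 96, 97}: f^{-1}(U) = {x57, x58} ∈ τ_X ✓.
Found U = {97} with f^{-1}(U) = {x58} not in τ_X. Therefore f is NOT continuous.


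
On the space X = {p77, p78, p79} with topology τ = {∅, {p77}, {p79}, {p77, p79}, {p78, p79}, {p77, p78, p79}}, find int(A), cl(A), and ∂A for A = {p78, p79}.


int(A) = {p78, p79}, cl(A) = {p78, p79}, ∂A = ∅.

Closed sets in (X, τ) are complements of opens:
  closed(X, τ) = {∅, {p77}, {p78}, {p77, p78}, {p78, p79}, {p77, p78, p79}}.
int(A) = ⋃ {U ∈ τ : U ⊆ A}. Opens contained in A: ∅, {p79}, {p78, p79}.
Taking the union of these: int(A) = {p78, p79}.
cl(A) = ⋂ {C closed : A ⊆ C}. Closed sets containing A: {p78, p79}, {p77, p78, p79}.
Intersecting these: cl(A) = {p78, p79}.
∂A = cl(A) ∖ int(A) = {p78, p79} ∖ {p78, p79} = ∅.


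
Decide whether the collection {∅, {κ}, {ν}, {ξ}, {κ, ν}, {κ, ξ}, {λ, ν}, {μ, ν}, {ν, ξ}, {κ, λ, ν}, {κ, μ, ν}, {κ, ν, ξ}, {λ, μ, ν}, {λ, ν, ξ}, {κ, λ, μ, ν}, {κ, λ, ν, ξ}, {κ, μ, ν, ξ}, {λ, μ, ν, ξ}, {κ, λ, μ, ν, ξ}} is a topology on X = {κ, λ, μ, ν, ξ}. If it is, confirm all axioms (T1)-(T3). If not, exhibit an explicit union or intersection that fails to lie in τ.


τ is NOT a topology on X.

Axiom (T1): ∅ ∈ τ? Yes; X ∈ τ? Yes.
Axiom (T2/T3): check pairwise unions and intersections of members of τ.
Counterexample for (T2): {ξ} ∪ {μ, ν} = {μ, ν, ξ} ∉ τ. Therefore τ is NOT a topology.


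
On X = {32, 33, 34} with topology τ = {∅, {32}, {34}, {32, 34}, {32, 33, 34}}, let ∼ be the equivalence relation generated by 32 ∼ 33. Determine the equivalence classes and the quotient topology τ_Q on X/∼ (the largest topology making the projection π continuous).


X/∼ = {[32=33], [34]}; |τ_Q| = 3.

Equivalence classes: [32=33], [34].
Quotient map π: X → X/∼ sends 32 ↦ [32=33], 33 ↦ [32=33], 34 ↦ [34].
For each subset V ⊆ X/∼, compute π^{-1}(V) ⊆ X and check whether π^{-1}(V) ∈ τ. V is open in τ_Q iff π^{-1}(V) ∈ τ.
  V = {}: π^{-1}(V) = ∅ ∈ τ ✓.
  V = {[32=33]}: π^{-1}(V) = {32, 33} ∉ τ ✗.
  V = {[34]}: π^{-1}(V) = {34} ∈ τ ✓.
  V = {[32=33], [34]}: π^{-1}(V) = {32, 33, 34} ∈ τ ✓.
Open sets in the quotient: τ_Q = {{}, {[34]}, {[32=33], [34]}} (3 elements).


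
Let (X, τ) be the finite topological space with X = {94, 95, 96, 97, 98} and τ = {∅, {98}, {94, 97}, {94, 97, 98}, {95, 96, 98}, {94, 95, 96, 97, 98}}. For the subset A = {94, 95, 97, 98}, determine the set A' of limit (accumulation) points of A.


A' = {94, 95, 96, 97}

For each x ∈ X, list the open sets U ∈ τ with x ∈ U, then check whether U ∩ (A ∖ {x}) ≠ ∅ for every such U.
  x = 94: opens ∋ x are {94, 97}, {94, 97, 98}, {94, 95, 96, 97, 98}; each meets A ∖ {94}, so x IS a limit point.
  x = 95: opens ∋ x are {95, 96, 98}, {94, 95, 96, 97, 98}; each meets A ∖ {95}, so x IS a limit point.
  x = 96: opens ∋ x are {95, 96, 98}, {94, 95, 96, 97, 98}; each meets A ∖ {96}, so x IS a limit point.
  x = 97: opens ∋ x are {94, 97}, {94, 97, 98}, {94, 95, 96, 97, 98}; each meets A ∖ {97}, so x IS a limit point.
  x = 98: open {98} ∋ x has {98} ∩ (A ∖ {98}) = ∅, so x is NOT a limit point.
Collecting: A' = {94, 95, 96, 97}.


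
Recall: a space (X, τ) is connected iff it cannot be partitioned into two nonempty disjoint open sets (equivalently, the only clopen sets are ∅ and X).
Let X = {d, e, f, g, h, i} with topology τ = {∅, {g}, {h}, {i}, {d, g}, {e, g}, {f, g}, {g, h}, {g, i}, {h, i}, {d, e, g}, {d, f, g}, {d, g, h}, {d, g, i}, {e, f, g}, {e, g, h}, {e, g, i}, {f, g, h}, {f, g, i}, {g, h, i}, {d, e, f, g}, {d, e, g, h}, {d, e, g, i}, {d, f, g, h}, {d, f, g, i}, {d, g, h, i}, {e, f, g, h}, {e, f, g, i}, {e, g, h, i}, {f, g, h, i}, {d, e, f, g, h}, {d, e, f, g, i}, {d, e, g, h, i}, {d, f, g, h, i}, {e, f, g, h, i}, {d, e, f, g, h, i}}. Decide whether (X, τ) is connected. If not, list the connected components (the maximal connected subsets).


(X, τ) is disconnected; components = [{h}, {i}, {d, e, f, g}].

Find clopen sets (U ∈ τ with X ∖ U ∈ τ):
  U = ∅, X ∖ U = {d, e, f, g, h, i} — both open, so U is clopen.
  U = {h}, X ∖ U = {d, e, f, g, i} — both open, so U is clopen.
  U = {i}, X ∖ U = {d, e, f, g, h} — both open, so U is clopen.
  U = {h, i}, X ∖ U = {d, e, f, g} — both open, so U is clopen.
  U = {d, e, f, g}, X ∖ U = {h, i} — both open, so U is clopen.
  U = {d, e, f, g, h}, X ∖ U = {i} — both open, so U is clopen.
  U = {d, e, f, g, i}, X ∖ U = {h} — both open, so U is clopen.
  U = {d, e, f, g, h, i}, X ∖ U = ∅ — both open, so U is clopen.
Nontrivial clopen(s) exist: e.g. {d, e, f, g}. So (X, τ) is disconnected.
Compute connected components by grouping points that agree on all clopens:
  component: {h}
  component: {i}
  component: {d, e, f, g}


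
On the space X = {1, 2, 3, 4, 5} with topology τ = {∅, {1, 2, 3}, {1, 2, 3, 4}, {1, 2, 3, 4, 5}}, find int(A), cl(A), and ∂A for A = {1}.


int(A) = ∅, cl(A) = {1, 2, 3, 4, 5}, ∂A = {1, 2, 3, 4, 5}.

Closed sets in (X, τ) are complements of opens:
  closed(X, τ) = {∅, {5}, {4, 5}, {1, 2, 3, 4, 5}}.
int(A) = ⋃ {U ∈ τ : U ⊆ A}. Opens contained in A: ∅.
Taking the union of these: int(A) = ∅.
cl(A) = ⋂ {C closed : A ⊆ C}. Closed sets containing A: {1, 2, 3, 4, 5}.
Intersecting these: cl(A) = {1, 2, 3, 4, 5}.
∂A = cl(A) ∖ int(A) = {1, 2, 3, 4, 5} ∖ ∅ = {1, 2, 3, 4, 5}.


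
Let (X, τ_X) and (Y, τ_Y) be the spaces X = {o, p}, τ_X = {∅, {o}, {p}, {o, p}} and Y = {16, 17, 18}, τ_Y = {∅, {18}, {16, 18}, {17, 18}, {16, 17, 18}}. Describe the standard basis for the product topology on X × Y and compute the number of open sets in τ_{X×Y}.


Basis B = {∅ × ∅, {o} × {18}, {p} × {18}, {o} × {16, 18}, {o} × {17, 18}, {o, p} × {18}, {p} × {16, 18}, {p} × {17, 18}, {o} × {16, 17, 18}, {p} × {16, 17, 18}, {o, p} × {16, 18}, {o, p} × {17, 18}, {o, p} × {16, 17, 18}}; |τ_{X×Y}| = 25.

Enumerate products U × V with U ∈ τ_X, V ∈ τ_Y (deduplicated):
  ∅ × ∅ = {} (∅)
  {o} × {18} = {(o,18)}
  {p} × {18} = {(p,18)}
  {o} × {16, 18} = {(o,16), (o,18)}
  {o} × {17, 18} = {(o,17), (o,18)}
  {o, p} × {18} = {(o,18), (p,18)}
  {p} × {16, 18} = {(p,16), (p,18)}
  {p} × {17, 18} = {(p,17), (p,18)}
  {o} × {16, 17, 18} = {(o,16), (o,17), (o,18)}
  {p} × {16, 17, 18} = {(p,16), (p,17), (p,18)}
  {o, p} × {16, 18} = {(o,16), (o,18), (p,16), (p,18)}
  {o, p} × {17, 18} = {(o,17), (o,18), (p,17), (p,18)}
  {o, p} × {16, 17, 18} = {(o,16), (o,17), (o,18), (p,16), (p,17), (p,18)}
These 13 distinct sets form the basis B.
Close under arbitrary unions to get τ_{X×Y}; counting gives |τ_{X×Y}| = 25.


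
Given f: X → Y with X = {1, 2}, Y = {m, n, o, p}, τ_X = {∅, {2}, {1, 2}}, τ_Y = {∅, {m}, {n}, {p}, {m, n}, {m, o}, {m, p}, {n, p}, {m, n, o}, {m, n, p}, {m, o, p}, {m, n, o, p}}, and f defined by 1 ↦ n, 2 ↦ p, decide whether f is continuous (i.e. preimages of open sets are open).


f is NOT continuous.

Compute f^{-1}(U) for each U ∈ τ_Y:
  U = ∅: f^{-1}(U) = ∅ ∈ τ_X ✓.
  U = {m}: f^{-1}(U) = ∅ ∈ τ_X ✓.
  U = {n}: f^{-1}(U) = {1} ∉ τ_X ✗.
  U = {p}: f^{-1}(U) = {2} ∈ τ_X ✓.
  U = {m, n}: f^{-1}(U) = {1} ∉ τ_X ✗.
  U = {m, o}: f^{-1}(U) = ∅ ∈ τ_X ✓.
  U = {m, p}: f^{-1}(U) = {2} ∈ τ_X ✓.
  U = {n, p}: f^{-1}(U) = {1, 2} ∈ τ_X ✓.
  U = {m, n, o}: f^{-1}(U) = {1} ∉ τ_X ✗.
  U = {m, n, p}: f^{-1}(U) = {1, 2} ∈ τ_X ✓.
  U = {m, o, p}: f^{-1}(U) = {2} ∈ τ_X ✓.
  U = {m, n, o, p}: f^{-1}(U) = {1, 2} ∈ τ_X ✓.
Found U = {n} with f^{-1}(U) = {1} not in τ_X. Therefore f is NOT continuous.


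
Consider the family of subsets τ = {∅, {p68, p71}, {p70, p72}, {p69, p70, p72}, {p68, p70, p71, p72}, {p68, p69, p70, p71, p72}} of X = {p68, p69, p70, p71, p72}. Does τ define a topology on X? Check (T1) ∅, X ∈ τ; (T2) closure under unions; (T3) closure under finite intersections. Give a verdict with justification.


τ IS a topology on X.

Axiom (T1): ∅ ∈ τ? Yes; X ∈ τ? Yes.
Axiom (T2/T3): check pairwise unions and intersections of members of τ.
All pairwise intersections and unions checked — each lies in τ. Therefore τ satisfies (T1), (T2), (T3): it IS a topology on X.


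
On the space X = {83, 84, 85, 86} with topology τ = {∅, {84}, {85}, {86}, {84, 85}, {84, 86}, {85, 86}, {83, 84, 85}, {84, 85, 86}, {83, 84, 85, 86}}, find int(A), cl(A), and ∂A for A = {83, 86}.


int(A) = {86}, cl(A) = {83, 86}, ∂A = {83}.

Closed sets in (X, τ) are complements of opens:
  closed(X, τ) = {∅, {83}, {86}, {83, 84}, {83, 85}, {83, 86}, {83, 84, 85}, {83, 84, 86}, {83, 85, 86}, {83, 84, 85, 86}}.
int(A) = ⋃ {U ∈ τ : U ⊆ A}. Opens contained in A: ∅, {86}.
Taking the union of these: int(A) = {86}.
cl(A) = ⋂ {C closed : A ⊆ C}. Closed sets containing A: {83, 86}, {83, 84, 86}, {83, 85, 86}, {83, 84, 85, 86}.
Intersecting these: cl(A) = {83, 86}.
∂A = cl(A) ∖ int(A) = {83, 86} ∖ {86} = {83}.


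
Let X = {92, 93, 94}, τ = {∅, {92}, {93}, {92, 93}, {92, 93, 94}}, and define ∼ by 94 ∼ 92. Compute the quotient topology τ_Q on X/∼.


X/∼ = {[92=94], [93]}; |τ_Q| = 3.

Equivalence classes: [92=94], [93].
Quotient map π: X → X/∼ sends 92 ↦ [92=94], 93 ↦ [93], 94 ↦ [92=94].
For each subset V ⊆ X/∼, compute π^{-1}(V) ⊆ X and check whether π^{-1}(V) ∈ τ. V is open in τ_Q iff π^{-1}(V) ∈ τ.
  V = {}: π^{-1}(V) = ∅ ∈ τ ✓.
  V = {[92=94]}: π^{-1}(V) = {92, 94} ∉ τ ✗.
  V = {[93]}: π^{-1}(V) = {93} ∈ τ ✓.
  V = {[92=94], [93]}: π^{-1}(V) = {92, 93, 94} ∈ τ ✓.
Open sets in the quotient: τ_Q = {{}, {[93]}, {[92=94], [93]}} (3 elements).


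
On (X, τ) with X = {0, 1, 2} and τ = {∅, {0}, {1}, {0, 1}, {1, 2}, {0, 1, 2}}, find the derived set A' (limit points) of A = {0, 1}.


A' = {2}

For each x ∈ X, list the open sets U ∈ τ with x ∈ U, then check whether U ∩ (A ∖ {x}) ≠ ∅ for every such U.
  x = 0: open {0} ∋ x has {0} ∩ (A ∖ {0}) = ∅, so x is NOT a limit point.
  x = 1: open {1} ∋ x has {1} ∩ (A ∖ {1}) = ∅, so x is NOT a limit point.
  x = 2: opens ∋ x are {1, 2}, {0, 1, 2}; each meets A ∖ {2}, so x IS a limit point.
Collecting: A' = {2}.


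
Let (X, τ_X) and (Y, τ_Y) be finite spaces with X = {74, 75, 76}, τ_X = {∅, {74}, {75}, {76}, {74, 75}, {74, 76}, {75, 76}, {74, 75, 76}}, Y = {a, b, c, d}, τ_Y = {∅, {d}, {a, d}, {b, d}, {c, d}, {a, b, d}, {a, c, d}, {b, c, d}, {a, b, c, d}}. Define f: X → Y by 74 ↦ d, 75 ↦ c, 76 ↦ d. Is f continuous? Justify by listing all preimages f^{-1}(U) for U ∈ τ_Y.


f IS continuous.

Compute f^{-1}(U) for each U ∈ τ_Y:
  U = ∅: f^{-1}(U) = ∅ ∈ τ_X ✓.
  U = {d}: f^{-1}(U) = {74, 76} ∈ τ_X ✓.
  U = {a, d}: f^{-1}(U) = {74, 76} ∈ τ_X ✓.
  U = {b, d}: f^{-1}(U) = {74, 76} ∈ τ_X ✓.
  U = {c, d}: f^{-1}(U) = {74, 75, 76} ∈ τ_X ✓.
  U = {a, b, d}: f^{-1}(U) = {74, 76} ∈ τ_X ✓.
  U = {a, c, d}: f^{-1}(U) = {74, 75, 76} ∈ τ_X ✓.
  U = {b, c, d}: f^{-1}(U) = {74, 75, 76} ∈ τ_X ✓.
  U = {a, b, c, d}: f^{-1}(U) = {74, 75, 76} ∈ τ_X ✓.
Every preimage lies in τ_X, so f IS continuous.


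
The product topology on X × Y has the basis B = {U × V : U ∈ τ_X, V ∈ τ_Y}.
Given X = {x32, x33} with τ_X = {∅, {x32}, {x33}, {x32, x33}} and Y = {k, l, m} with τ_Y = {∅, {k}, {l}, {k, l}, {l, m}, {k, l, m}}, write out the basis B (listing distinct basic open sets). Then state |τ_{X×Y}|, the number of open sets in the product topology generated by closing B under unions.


Basis B = {∅ × ∅, {x32} × {k}, {x32} × {l}, {x33} × {k}, {x33} × {l}, {x32} × {k, l}, {x32, x33} × {k}, {x32} × {l, m}, {x32, x33} × {l}, {x33} × {k, l}, {x33} × {l, m}, {x32} × {k, l, m}, {x33} × {k, l, m}, {x32, x33} × {k, l}, {x32, x33} × {l, m}, {x32, x33} × {k, l, m}}; |τ_{X×Y}| = 36.

Enumerate products U × V with U ∈ τ_X, V ∈ τ_Y (deduplicated):
  ∅ × ∅ = {} (∅)
  {x32} × {k} = {(x32,k)}
  {x32} × {l} = {(x32,l)}
  {x33} × {k} = {(x33,k)}
  {x33} × {l} = {(x33,l)}
  {x32} × {k, l} = {(x32,k), (x32,l)}
  {x32, x33} × {k} = {(x32,k), (x33,k)}
  {x32} × {l, m} = {(x32,l), (x32,m)}
  {x32, x33} × {l} = {(x32,l), (x33,l)}
  {x33} × {k, l} = {(x33,k), (x33,l)}
  {x33} × {l, m} = {(x33,l), (x33,m)}
  {x32} × {k, l, m} = {(x32,k), (x32,l), (x32,m)}
  {x33} × {k, l, m} = {(x33,k), (x33,l), (x33,m)}
  {x32, x33} × {k, l} = {(x32,k), (x32,l), (x33,k), (x33,l)}
  {x32, x33} × {l, m} = {(x32,l), (x32,m), (x33,l), (x33,m)}
  {x32, x33} × {k, l, m} = {(x32,k), (x32,l), (x32,m), (x33,k), (x33,l), (x33,m)}
These 16 distinct sets form the basis B.
Close under arbitrary unions to get τ_{X×Y}; counting gives |τ_{X×Y}| = 36.


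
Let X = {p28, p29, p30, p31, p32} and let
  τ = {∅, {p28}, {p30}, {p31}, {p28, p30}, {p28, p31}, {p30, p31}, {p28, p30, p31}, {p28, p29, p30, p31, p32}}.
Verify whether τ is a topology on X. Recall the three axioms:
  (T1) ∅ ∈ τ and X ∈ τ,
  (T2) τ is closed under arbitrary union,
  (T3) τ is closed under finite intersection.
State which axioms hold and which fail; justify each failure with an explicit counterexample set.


τ IS a topology on X.

Axiom (T1): ∅ ∈ τ? Yes; X ∈ τ? Yes.
Axiom (T2/T3): check pairwise unions and intersections of members of τ.
All pairwise intersections and unions checked — each lies in τ. Therefore τ satisfies (T1), (T2), (T3): it IS a topology on X.


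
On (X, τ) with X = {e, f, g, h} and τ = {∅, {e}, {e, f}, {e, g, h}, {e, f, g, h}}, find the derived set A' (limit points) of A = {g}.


A' = {h}

For each x ∈ X, list the open sets U ∈ τ with x ∈ U, then check whether U ∩ (A ∖ {x}) ≠ ∅ for every such U.
  x = e: open {e} ∋ x has {e} ∩ (A ∖ {e}) = ∅, so x is NOT a limit point.
  x = f: open {e, f} ∋ x has {e, f} ∩ (A ∖ {f}) = ∅, so x is NOT a limit point.
  x = g: open {e, g, h} ∋ x has {e, g, h} ∩ (A ∖ {g}) = ∅, so x is NOT a limit point.
  x = h: opens ∋ x are {e, g, h}, {e, f, g, h}; each meets A ∖ {h}, so x IS a limit point.
Collecting: A' = {h}.


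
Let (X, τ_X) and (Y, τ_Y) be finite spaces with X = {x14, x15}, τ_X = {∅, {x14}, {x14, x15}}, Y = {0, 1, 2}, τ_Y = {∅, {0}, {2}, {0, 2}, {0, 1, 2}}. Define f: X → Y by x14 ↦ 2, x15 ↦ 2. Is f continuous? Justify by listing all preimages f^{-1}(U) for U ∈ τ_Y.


f IS continuous.

Compute f^{-1}(U) for each U ∈ τ_Y:
  U = ∅: f^{-1}(U) = ∅ ∈ τ_X ✓.
  U = {0}: f^{-1}(U) = ∅ ∈ τ_X ✓.
  U = {2}: f^{-1}(U) = {x14, x15} ∈ τ_X ✓.
  U = {0, 2}: f^{-1}(U) = {x14, x15} ∈ τ_X ✓.
  U = {0, 1, 2}: f^{-1}(U) = {x14, x15} ∈ τ_X ✓.
Every preimage lies in τ_X, so f IS continuous.


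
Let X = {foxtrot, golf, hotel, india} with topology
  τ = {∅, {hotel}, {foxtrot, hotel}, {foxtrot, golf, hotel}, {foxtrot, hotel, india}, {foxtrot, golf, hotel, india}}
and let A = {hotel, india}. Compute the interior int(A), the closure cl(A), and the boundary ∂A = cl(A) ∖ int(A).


int(A) = {hotel}, cl(A) = {foxtrot, golf, hotel, india}, ∂A = {foxtrot, golf, india}.

Closed sets in (X, τ) are complements of opens:
  closed(X, τ) = {∅, {golf}, {india}, {golf, india}, {foxtrot, golf, india}, {foxtrot, golf, hotel, india}}.
int(A) = ⋃ {U ∈ τ : U ⊆ A}. Opens contained in A: ∅, {hotel}.
Taking the union of these: int(A) = {hotel}.
cl(A) = ⋂ {C closed : A ⊆ C}. Closed sets containing A: {foxtrot, golf, hotel, india}.
Intersecting these: cl(A) = {foxtrot, golf, hotel, india}.
∂A = cl(A) ∖ int(A) = {foxtrot, golf, hotel, india} ∖ {hotel} = {foxtrot, golf, india}.


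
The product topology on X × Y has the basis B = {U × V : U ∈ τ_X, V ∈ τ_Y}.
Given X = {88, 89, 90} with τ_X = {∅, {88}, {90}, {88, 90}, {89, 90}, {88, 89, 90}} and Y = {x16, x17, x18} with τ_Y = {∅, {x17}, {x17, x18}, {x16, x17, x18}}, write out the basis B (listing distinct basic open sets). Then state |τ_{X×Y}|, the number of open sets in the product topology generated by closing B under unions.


Basis B = {∅ × ∅, {88} × {x17}, {90} × {x17}, {88} × {x17, x18}, {88, 90} × {x17}, {89, 90} × {x17}, {90} × {x17, x18}, {88} × {x16, x17, x18}, {88, 89, 90} × {x17}, {90} × {x16, x17, x18}, {88, 90} × {x17, x18}, {89, 90} × {x17, x18}, {88, 90} × {x16, x17, x18}, {88, 89, 90} × {x17, x18}, {89, 90} × {x16, x17, x18}, {88, 89, 90} × {x16, x17, x18}}; |τ_{X×Y}| = 40.

Enumerate products U × V with U ∈ τ_X, V ∈ τ_Y (deduplicated):
  ∅ × ∅ = {} (∅)
  {88} × {x17} = {(88,x17)}
  {90} × {x17} = {(90,x17)}
  {88} × {x17, x18} = {(88,x17), (88,x18)}
  {88, 90} × {x17} = {(88,x17), (90,x17)}
  {89, 90} × {x17} = {(89,x17), (90,x17)}
  {90} × {x17, x18} = {(90,x17), (90,x18)}
  {88} × {x16, x17, x18} = {(88,x16), (88,x17), (88,x18)}
  {88, 89, 90} × {x17} = {(88,x17), (89,x17), (90,x17)}
  {90} × {x16, x17, x18} = {(90,x16), (90,x17), (90,x18)}
  {88, 90} × {x17, x18} = {(88,x17), (88,x18), (90,x17), (90,x18)}
  {89, 90} × {x17, x18} = {(89,x17), (89,x18), (90,x17), (90,x18)}
  {88, 90} × {x16, x17, x18} = {(88,x16), (88,x17), (88,x18), (90,x16), (90,x17), (90,x18)}
  {88, 89, 90} × {x17, x18} = {(88,x17), (88,x18), (89,x17), (89,x18), (90,x17), (90,x18)}
  {89, 90} × {x16, x17, x18} = {(89,x16), (89,x17), (89,x18), (90,x16), (90,x17), (90,x18)}
  {88, 89, 90} × {x16, x17, x18} = {(88,x16), (88,x17), (88,x18), (89,x16), (89,x17), (89,x18), (90,x16), (90,x17), (90,x18)}
These 16 distinct sets form the basis B.
Close under arbitrary unions to get τ_{X×Y}; counting gives |τ_{X×Y}| = 40.
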